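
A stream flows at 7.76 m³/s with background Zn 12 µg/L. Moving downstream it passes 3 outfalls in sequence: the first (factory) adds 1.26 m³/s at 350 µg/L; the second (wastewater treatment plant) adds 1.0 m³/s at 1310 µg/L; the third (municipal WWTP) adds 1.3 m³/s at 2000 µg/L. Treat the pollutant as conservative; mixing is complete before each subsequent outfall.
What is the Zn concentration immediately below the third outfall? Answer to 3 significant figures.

393 µg/L

Outfall 1: combined Q = 9.020 m³/s; C = (7.760·12.00 + 1.260·350.0)/9.020 = 59.22 µg/L.
Outfall 2: combined Q = 10.02 m³/s; C = (9.020·59.22 + 1.000·1310)/10.02 = 184.0 µg/L.
Outfall 3: combined Q = 11.32 m³/s; C = (10.02·184.0 + 1.300·2000)/11.32 = 392.6 µg/L.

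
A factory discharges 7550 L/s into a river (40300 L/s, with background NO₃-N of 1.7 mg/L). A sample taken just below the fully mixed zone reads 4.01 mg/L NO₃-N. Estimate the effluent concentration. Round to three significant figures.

Mass balance: 40300·1.700 + 7550·Cₑ = 47850·4.010
→ Cₑ = (47850·4.010 − 40300·1.700) / 7550 = 16.34 mg/L.

16.3 mg/L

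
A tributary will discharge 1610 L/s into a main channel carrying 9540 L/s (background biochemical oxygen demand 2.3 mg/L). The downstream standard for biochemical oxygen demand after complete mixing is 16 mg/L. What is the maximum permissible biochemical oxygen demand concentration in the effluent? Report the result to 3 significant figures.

At the limit, (Qr·Cr + Qe·Cₑ)/(Qr + Qe) = 16:
Cₑ = (11150·16 − 9540·2.300) / 1610 = 97.18 mg/L.

97.2 mg/L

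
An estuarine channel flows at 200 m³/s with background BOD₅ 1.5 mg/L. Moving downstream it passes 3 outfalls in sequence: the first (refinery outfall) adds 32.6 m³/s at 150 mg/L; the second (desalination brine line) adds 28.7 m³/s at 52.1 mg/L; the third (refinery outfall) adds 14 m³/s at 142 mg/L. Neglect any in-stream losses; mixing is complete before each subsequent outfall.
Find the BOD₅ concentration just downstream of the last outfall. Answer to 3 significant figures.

Below outfall 1: Q → 232.6 m³/s, C = (200.0·1.500 + 32.60·150.0)/232.6 = 22.31 mg/L.
Below outfall 2: Q → 261.3 m³/s, C = (232.6·22.31 + 28.70·52.10)/261.3 = 25.58 mg/L.
Below outfall 3: Q → 275.3 m³/s, C = (261.3·25.58 + 14.00·142.0)/275.3 = 31.50 mg/L.

31.5 mg/L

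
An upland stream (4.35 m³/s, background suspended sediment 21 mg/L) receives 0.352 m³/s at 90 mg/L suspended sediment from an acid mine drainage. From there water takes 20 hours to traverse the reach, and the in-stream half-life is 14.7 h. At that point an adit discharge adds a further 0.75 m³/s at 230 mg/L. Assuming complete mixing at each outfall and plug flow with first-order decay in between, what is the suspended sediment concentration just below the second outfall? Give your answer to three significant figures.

Conservation of mass: C = (4.350·21.00 + 0.3520·90.00) / 4.702 = 123.0/4.702 = 26.17 mg/L; combined flow 4.702 m³/s.
Half-life 14.7 h → k = ln 2 / 14.7 = 0.04715 h⁻¹ = 1.132 d⁻¹.
After decay, C = 26.17 × e^(−kt) = 26.17 × 0.3894 = 10.19 mg/L.
At the second outfall, C = (4.702·10.19 + 0.7500·230.0) / (4.702 + 0.7500) = 40.43 mg/L.

40.4 mg/L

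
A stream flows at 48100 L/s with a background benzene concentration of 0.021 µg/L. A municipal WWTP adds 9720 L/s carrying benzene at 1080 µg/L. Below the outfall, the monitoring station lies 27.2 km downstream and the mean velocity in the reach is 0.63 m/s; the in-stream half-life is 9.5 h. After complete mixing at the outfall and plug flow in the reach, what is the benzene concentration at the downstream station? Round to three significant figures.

Mass balance: C = (48100·0.02100 + 9720·1080) / 57820 = 10500000/57820 = 181.6 µg/L.
Travel time t = 27.2·1000 / 0.63 = 43170 s = 11.99 h.
Half-life 9.5 h → k = ln 2 / 9.5 = 0.07296 h⁻¹ = 1.751 d⁻¹.
Applying C = C₀e^(−kt): 181.6 × 0.4168 = 75.69 µg/L.

75.7 µg/L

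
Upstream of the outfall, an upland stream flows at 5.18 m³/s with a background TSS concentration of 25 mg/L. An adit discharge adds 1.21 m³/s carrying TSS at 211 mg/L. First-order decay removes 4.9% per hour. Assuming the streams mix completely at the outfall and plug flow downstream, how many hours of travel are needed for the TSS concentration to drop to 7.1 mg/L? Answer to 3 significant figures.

42.6 h

Mass balance: C = (5.180·25.00 + 1.210·211.0) / 6.390 = 384.8/6.390 = 60.22 mg/L.
4.9%/h lost → k = −ln(1 − 0.049) = 0.05024 h⁻¹.
60.22·exp(−k·t) = 7.1 → t = ln(60.22/7.1)/k = 153200 s = 42.55 h.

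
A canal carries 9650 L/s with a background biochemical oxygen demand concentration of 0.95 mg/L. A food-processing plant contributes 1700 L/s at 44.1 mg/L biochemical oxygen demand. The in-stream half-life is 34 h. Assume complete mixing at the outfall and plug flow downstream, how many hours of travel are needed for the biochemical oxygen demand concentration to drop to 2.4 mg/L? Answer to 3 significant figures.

Conservation of mass: C = (9650·0.9500 + 1700·44.10) / 11350 = 84140/11350 = 7.413 mg/L.
Half-life 34 h → k = ln 2 / 34 = 0.02039 h⁻¹ = 0.4893 d⁻¹.
7.413·exp(−k·t) = 2.4 → t = ln(7.413/2.4)/k = 199100 s = 55.32 h.

55.3 h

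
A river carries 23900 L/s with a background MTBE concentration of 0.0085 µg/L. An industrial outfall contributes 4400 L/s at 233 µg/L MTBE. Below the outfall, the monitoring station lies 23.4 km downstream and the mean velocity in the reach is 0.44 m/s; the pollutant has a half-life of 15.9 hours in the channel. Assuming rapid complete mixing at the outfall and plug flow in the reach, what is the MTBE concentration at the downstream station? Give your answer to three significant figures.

Mass balance: C = (23900·0.008500 + 4400·233.0) / 28300 = 1025000/28300 = 36.23 µg/L.
Travel time t = 23.4·1000 / 0.44 = 53180 s = 14.77 h.
Half-life 15.9 h → k = ln 2 / 15.9 = 0.04359 h⁻¹ = 1.046 d⁻¹.
First-order decay: C = 36.23·exp(−k·t) = 36.23·0.5252 = 19.03 µg/L.

19.0 µg/L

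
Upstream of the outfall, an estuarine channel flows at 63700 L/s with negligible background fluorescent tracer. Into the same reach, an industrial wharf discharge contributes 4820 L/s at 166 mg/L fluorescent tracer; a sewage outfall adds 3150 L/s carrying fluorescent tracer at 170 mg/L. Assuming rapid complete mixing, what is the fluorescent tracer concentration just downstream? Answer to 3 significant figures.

After mixing, C = (63700·0 + 4820·166.0 + 3150·170.0) / 71670 = 1336000/71670 = 18.64 mg/L.

18.6 mg/L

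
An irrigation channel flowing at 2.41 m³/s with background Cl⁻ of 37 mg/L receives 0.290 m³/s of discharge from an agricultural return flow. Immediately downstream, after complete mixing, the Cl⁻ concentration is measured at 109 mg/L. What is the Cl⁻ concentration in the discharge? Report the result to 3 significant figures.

Mass balance: 2.410·37.00 + 0.2900·Cₑ = 2.700·109.0
→ Cₑ = (2.700·109.0 − 2.410·37.00) / 0.2900 = 707.3 mg/L.

707 mg/L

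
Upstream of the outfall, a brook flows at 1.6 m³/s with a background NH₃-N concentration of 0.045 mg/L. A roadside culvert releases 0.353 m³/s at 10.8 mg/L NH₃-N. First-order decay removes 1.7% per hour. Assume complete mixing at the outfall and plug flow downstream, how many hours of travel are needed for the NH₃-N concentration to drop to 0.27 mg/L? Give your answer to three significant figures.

116 h

Flow-weighted average: C = (1.600·0.04500 + 0.3530·10.80) / 1.953 = 3.884/1.953 = 1.989 mg/L.
1.7%/h lost → k = −ln(1 − 0.017) = 0.01715 h⁻¹.
1.989·exp(−k·t) = 0.27 → t = ln(1.989/0.27)/k = 419300 s = 116.5 h.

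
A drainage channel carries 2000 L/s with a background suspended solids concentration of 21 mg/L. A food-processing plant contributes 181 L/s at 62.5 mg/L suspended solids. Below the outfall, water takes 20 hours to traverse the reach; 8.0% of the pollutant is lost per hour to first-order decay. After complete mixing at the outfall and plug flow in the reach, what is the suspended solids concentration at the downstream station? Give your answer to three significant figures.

Conservation of mass: C = (2000·21.00 + 181.0·62.50) / 2181 = 53310/2181 = 24.44 mg/L.
8.0%/h lost → k = −ln(1 − 0.08) = 0.08338 h⁻¹.
First-order decay: C = 24.44·exp(−k·t) = 24.44·0.1887 = 4.612 mg/L.

4.61 mg/L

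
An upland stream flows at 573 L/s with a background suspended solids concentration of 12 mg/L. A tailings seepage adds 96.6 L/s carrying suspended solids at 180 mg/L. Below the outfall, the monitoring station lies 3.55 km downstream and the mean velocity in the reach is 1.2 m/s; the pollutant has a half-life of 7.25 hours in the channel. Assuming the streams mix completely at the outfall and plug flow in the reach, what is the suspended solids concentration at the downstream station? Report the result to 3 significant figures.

33.5 mg/L

Mass balance: C = (573.0·12.00 + 96.60·180.0) / 669.6 = 24260/669.6 = 36.24 mg/L.
Travel time t = 3.55·1000 / 1.2 = 2958 s = 0.8218 h.
Half-life 7.25 h → k = ln 2 / 7.25 = 0.09561 h⁻¹ = 2.295 d⁻¹.
Applying C = C₀e^(−kt): 36.24 × 0.9244 = 33.50 mg/L.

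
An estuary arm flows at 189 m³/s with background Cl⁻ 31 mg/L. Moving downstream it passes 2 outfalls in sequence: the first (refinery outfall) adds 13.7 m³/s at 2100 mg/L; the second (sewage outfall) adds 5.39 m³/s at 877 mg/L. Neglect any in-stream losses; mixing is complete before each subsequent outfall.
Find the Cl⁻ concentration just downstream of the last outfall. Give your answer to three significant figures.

After outfall 1: Q = 189.0 + 13.70 = 202.7 m³/s; C = (189.0·31.00 + 13.70·2100)/202.7 = 170.8 mg/L.
After outfall 2: Q = 202.7 + 5.390 = 208.1 m³/s; C = (202.7·170.8 + 5.390·877.0)/208.1 = 189.1 mg/L.

189 mg/L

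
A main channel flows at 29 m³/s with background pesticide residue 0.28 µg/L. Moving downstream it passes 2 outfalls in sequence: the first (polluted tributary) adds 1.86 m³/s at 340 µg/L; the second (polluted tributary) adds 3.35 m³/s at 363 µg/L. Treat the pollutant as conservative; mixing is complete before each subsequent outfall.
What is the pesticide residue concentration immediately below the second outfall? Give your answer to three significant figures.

54.3 µg/L

Outfall 1: combined Q = 30.86 m³/s; C = (29.00·0.2800 + 1.860·340.0)/30.86 = 20.76 µg/L.
Outfall 2: combined Q = 34.21 m³/s; C = (30.86·20.76 + 3.350·363.0)/34.21 = 54.27 µg/L.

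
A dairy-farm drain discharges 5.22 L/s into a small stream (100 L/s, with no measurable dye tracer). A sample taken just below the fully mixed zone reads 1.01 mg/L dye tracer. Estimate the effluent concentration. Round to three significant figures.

20.4 mg/L

Mass balance: 100.0·0 + 5.220·Cₑ = 105.2·1.010
→ Cₑ = (105.2·1.010 − 100.0·0) / 5.220 = 20.36 mg/L.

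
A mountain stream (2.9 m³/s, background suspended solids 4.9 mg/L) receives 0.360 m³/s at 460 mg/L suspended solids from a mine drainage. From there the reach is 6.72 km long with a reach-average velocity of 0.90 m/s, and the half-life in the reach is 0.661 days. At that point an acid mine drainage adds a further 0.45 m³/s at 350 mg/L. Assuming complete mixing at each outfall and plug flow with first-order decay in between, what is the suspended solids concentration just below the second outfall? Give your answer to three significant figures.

After mixing, C = (2.900·4.900 + 0.3600·460.0) / 3.260 = 179.8/3.260 = 55.16 mg/L; combined flow 3.260 m³/s.
Travel time t = 6.72·1000 / 0.90 = 7467 s = 2.074 h.
Half-life 0.661 d → k = ln 2 / 0.661 = 1.049 d⁻¹.
Decay over the reach: 55.16·exp(−kt) = 55.16·0.9134 = 50.38 mg/L.
Second outfall: C = (3.260·50.38 + 0.4500·350.0)/3.710 = 86.72 mg/L.

86.7 mg/L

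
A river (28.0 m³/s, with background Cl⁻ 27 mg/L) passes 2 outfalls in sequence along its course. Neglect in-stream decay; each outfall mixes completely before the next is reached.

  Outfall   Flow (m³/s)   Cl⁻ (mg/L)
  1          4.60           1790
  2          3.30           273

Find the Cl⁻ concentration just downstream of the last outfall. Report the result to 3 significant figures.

276 mg/L

Below outfall 1: Q → 32.60 m³/s, C = (28.00·27.00 + 4.600·1790)/32.60 = 275.8 mg/L.
Below outfall 2: Q → 35.90 m³/s, C = (32.60·275.8 + 3.300·273.0)/35.90 = 275.5 mg/L.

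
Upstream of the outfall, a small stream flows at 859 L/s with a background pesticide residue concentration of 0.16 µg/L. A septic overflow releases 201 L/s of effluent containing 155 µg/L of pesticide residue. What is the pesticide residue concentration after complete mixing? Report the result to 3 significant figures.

29.5 µg/L

Mass balance: C = (859.0·0.1600 + 201.0·155.0) / 1060 = 31290/1060 = 29.52 µg/L.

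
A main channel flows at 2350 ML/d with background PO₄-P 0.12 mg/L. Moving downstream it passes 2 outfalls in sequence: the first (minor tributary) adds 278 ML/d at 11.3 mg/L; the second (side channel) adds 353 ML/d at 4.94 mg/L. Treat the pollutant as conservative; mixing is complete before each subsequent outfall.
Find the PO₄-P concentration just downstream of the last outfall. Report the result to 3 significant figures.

Below outfall 1: Q → 2628 ML/d, C = (2350·0.1200 + 278.0·11.30)/2628 = 1.303 mg/L.
Below outfall 2: Q → 2981 ML/d, C = (2628·1.303 + 353.0·4.940)/2981 = 1.733 mg/L.

1.73 mg/L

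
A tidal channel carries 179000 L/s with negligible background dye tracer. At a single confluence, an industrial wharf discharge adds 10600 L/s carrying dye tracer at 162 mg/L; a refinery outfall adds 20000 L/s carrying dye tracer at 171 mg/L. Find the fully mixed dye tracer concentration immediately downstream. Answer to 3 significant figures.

24.5 mg/L

Conservation of mass: C = (179000·0 + 10600·162.0 + 20000·171.0) / 209600 = 5137000/209600 = 24.51 mg/L.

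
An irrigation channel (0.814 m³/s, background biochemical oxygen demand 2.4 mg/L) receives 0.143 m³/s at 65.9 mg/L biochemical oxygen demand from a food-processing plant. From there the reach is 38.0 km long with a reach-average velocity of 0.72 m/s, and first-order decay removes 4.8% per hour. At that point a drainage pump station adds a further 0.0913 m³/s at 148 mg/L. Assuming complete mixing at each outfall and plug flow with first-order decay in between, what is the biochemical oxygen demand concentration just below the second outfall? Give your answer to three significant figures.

18.2 mg/L

Conservation of mass: C = (0.8140·2.400 + 0.1430·65.90) / 0.9570 = 11.38/0.9570 = 11.89 mg/L; combined flow 0.9570 m³/s.
Travel time t = 38.0·1000 / 0.72 = 52780 s = 14.66 h.
4.8%/h lost → k = −ln(1 − 0.048) = 0.04919 h⁻¹.
After decay, C = 11.89 × e^(−kt) = 11.89 × 0.4862 = 5.780 mg/L.
Second outfall: C = (0.9570·5.780 + 0.09130·148.0)/1.048 = 18.17 mg/L.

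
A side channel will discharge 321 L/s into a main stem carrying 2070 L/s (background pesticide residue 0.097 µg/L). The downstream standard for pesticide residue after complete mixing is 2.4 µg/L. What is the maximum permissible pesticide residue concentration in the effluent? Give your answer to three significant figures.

17.3 µg/L

At the limit, (Qr·Cr + Qe·Cₑ)/(Qr + Qe) = 2.4:
Cₑ = (2391·2.4 − 2070·0.09700) / 321.0 = 17.25 µg/L.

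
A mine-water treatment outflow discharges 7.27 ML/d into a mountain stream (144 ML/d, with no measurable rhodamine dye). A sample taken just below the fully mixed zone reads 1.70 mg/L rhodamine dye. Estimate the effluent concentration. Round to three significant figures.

35.4 mg/L

Mass balance: 144.0·0 + 7.270·Cₑ = 151.3·1.700
→ Cₑ = (151.3·1.700 − 144.0·0) / 7.270 = 35.37 mg/L.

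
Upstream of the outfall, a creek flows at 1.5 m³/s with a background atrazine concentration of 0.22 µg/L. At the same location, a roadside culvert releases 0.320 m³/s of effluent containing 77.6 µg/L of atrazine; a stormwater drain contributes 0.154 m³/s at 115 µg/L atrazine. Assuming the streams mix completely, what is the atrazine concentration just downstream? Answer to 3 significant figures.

After mixing, C = (1.500·0.2200 + 0.3200·77.60 + 0.1540·115.0) / 1.974 = 42.87/1.974 = 21.72 µg/L.

21.7 µg/L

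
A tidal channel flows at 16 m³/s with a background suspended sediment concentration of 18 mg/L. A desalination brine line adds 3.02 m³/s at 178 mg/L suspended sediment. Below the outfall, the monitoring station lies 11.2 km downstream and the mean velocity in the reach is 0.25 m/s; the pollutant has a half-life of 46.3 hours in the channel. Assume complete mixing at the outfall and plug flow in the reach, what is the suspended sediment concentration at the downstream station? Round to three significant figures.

36.0 mg/L

Mixed concentration C = ΣQC/ΣQ = (16.00·18.00 + 3.020·178.0) / 19.02 = 825.6/19.02 = 43.40 mg/L.
Travel time t = 11.2·1000 / 0.25 = 44800 s = 12.44 h.
Half-life 46.3 h → k = ln 2 / 46.3 = 0.01497 h⁻¹ = 0.3593 d⁻¹.
Applying C = C₀e^(−kt): 43.40 × 0.8300 = 36.03 mg/L.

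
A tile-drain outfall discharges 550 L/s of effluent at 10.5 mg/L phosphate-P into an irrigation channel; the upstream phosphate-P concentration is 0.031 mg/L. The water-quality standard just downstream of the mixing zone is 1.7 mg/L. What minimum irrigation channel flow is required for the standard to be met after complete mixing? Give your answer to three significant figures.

2900 L/s

Set C_mix = 1.7: (Q·0.03100 + 550.0·10.50) / (Q + 550.0) = 1.7
→ Q = 550.0·(10.50 − 1.7)/(1.7 − 0.03100) = 2900 L/s.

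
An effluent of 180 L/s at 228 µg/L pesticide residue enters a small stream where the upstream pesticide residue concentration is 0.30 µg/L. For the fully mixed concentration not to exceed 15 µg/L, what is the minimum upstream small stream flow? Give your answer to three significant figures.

Set C_mix = 15: (Q·0.3000 + 180.0·228.0) / (Q + 180.0) = 15
→ Q = 180.0·(228.0 − 15)/(15 − 0.3000) = 2608 L/s.

2610 L/s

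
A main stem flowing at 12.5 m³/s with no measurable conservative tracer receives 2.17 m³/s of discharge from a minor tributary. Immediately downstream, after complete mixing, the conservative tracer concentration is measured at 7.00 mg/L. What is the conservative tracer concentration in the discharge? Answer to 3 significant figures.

Mass balance: 12.50·0 + 2.170·Cₑ = 14.67·7.000
→ Cₑ = (14.67·7.000 − 12.50·0) / 2.170 = 47.32 mg/L.

47.3 mg/L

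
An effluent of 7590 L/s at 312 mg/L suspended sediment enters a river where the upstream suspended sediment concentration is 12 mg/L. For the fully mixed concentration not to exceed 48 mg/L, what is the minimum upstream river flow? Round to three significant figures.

Set C_mix = 48: (Q·12.00 + 7590·312.0) / (Q + 7590) = 48
→ Q = 7590·(312.0 − 48)/(48 − 12.00) = 55660 L/s.

55700 L/s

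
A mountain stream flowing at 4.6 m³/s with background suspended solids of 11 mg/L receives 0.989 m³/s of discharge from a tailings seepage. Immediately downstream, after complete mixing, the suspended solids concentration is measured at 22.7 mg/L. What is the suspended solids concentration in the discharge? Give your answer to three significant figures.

Mass balance: 4.600·11.00 + 0.9890·Cₑ = 5.589·22.70
→ Cₑ = (5.589·22.70 − 4.600·11.00) / 0.9890 = 77.12 mg/L.

77.1 mg/L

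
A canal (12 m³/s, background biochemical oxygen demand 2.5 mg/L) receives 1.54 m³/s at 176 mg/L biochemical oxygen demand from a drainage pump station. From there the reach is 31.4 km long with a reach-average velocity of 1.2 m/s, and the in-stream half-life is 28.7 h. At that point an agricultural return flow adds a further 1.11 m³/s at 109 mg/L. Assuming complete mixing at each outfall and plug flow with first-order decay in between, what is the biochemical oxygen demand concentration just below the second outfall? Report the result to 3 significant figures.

Mass balance: C = (12.00·2.500 + 1.540·176.0) / 13.54 = 301.0/13.54 = 22.23 mg/L; combined flow 13.54 m³/s.
Travel time t = 31.4·1000 / 1.2 = 26170 s = 7.269 h.
Half-life 28.7 h → k = ln 2 / 28.7 = 0.02415 h⁻¹ = 0.5796 d⁻¹.
Decay over the reach: 22.23·exp(−kt) = 22.23·0.8390 = 18.65 mg/L.
At the second outfall, C = (13.54·18.65 + 1.110·109.0) / (13.54 + 1.110) = 25.50 mg/L.

25.5 mg/L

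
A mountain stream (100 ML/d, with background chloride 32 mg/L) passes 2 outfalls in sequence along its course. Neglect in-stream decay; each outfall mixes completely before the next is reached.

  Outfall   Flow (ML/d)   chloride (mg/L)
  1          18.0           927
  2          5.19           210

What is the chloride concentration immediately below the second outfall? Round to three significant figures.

Below outfall 1: Q → 118.0 ML/d, C = (100.0·32.00 + 18.00·927.0)/118.0 = 168.5 mg/L.
Below outfall 2: Q → 123.2 ML/d, C = (118.0·168.5 + 5.190·210.0)/123.2 = 170.3 mg/L.

170 mg/L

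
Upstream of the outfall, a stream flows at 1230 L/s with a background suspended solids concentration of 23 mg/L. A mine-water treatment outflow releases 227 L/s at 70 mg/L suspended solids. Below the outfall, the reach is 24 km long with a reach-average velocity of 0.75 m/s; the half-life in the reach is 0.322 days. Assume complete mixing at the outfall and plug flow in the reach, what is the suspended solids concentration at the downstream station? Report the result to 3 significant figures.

13.7 mg/L

After mixing, C = (1230·23.00 + 227.0·70.00) / 1457 = 44180/1457 = 30.32 mg/L.
Travel time t = 24·1000 / 0.75 = 32000 s = 8.889 h.
Half-life 0.322 d → k = ln 2 / 0.322 = 2.153 d⁻¹.
Decay over the reach: 30.32·exp(−kt) = 30.32·0.4506 = 13.66 mg/L.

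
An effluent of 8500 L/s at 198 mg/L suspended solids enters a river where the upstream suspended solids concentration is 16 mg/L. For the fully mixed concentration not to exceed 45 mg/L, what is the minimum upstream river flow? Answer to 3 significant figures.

44800 L/s

Set C_mix = 45: (Q·16.00 + 8500·198.0) / (Q + 8500) = 45
→ Q = 8500·(198.0 − 45)/(45 − 16.00) = 44840 L/s.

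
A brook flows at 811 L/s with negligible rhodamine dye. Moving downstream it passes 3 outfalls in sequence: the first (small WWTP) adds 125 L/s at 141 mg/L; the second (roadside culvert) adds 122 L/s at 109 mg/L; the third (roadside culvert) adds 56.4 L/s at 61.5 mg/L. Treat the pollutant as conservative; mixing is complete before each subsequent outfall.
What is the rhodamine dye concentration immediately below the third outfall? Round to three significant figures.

30.9 mg/L

Outfall 1: combined Q = 936.0 L/s; C = (811.0·0 + 125.0·141.0)/936.0 = 18.83 mg/L.
Outfall 2: combined Q = 1058 L/s; C = (936.0·18.83 + 122.0·109.0)/1058 = 29.23 mg/L.
Outfall 3: combined Q = 1114 L/s; C = (1058·29.23 + 56.40·61.50)/1114 = 30.86 mg/L.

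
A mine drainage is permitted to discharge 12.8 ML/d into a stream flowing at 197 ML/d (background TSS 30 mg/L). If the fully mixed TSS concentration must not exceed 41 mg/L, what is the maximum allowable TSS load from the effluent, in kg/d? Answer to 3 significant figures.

2690 kg/d

Mass balance at the limit: 197.0·30.00 + 12.80·Cₑ = 209.8·41 → Cₑ = 210.3 mg/L.
12.80 ML/d = 0.1481 m³/s. Load = 0.1481 m³/s × 210.3 g/m³ × 86 400 s/d = 2692 kg/d.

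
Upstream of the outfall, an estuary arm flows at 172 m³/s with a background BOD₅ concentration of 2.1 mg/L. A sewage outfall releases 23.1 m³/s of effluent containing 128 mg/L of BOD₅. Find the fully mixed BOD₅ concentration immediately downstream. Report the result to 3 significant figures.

After mixing, C = (172.0·2.100 + 23.10·128.0) / 195.1 = 3318/195.1 = 17.01 mg/L.

17.0 mg/L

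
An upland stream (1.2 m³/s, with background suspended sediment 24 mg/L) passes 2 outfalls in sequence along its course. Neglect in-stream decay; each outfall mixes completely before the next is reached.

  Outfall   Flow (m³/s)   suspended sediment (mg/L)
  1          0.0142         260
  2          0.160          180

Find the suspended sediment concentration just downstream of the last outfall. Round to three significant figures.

44.6 mg/L

Outfall 1: combined Q = 1.214 m³/s; C = (1.200·24.00 + 0.01420·260.0)/1.214 = 26.76 mg/L.
Outfall 2: combined Q = 1.374 m³/s; C = (1.214·26.76 + 0.1600·180.0)/1.374 = 44.60 mg/L.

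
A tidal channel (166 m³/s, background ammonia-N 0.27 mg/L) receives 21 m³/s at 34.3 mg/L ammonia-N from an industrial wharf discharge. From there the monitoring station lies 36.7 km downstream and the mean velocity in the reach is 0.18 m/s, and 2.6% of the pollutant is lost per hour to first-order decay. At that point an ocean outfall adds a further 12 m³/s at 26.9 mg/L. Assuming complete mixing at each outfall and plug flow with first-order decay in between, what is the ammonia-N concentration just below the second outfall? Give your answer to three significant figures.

2.49 mg/L

After mixing, C = (166.0·0.2700 + 21.00·34.30) / 187.0 = 765.1/187.0 = 4.092 mg/L; combined flow 187.0 m³/s.
Travel time t = 36.7·1000 / 0.18 = 203900 s = 56.64 h.
2.6%/h lost → k = −ln(1 − 0.026) = 0.02634 h⁻¹.
Applying C = C₀e^(−kt): 4.092 × 0.2249 = 0.9203 mg/L.
At the second outfall, C = (187.0·0.9203 + 12.00·26.90) / (187.0 + 12.00) = 2.487 mg/L.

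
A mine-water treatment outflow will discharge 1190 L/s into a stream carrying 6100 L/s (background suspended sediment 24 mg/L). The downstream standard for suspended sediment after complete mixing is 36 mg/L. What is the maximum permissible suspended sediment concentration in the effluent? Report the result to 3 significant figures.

97.5 mg/L

At the limit, (Qr·Cr + Qe·Cₑ)/(Qr + Qe) = 36:
Cₑ = (7290·36 − 6100·24.00) / 1190 = 97.51 mg/L.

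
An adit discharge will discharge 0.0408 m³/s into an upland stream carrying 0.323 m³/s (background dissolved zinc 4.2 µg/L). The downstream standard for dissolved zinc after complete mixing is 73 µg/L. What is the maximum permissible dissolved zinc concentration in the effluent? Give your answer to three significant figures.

618 µg/L

At the limit, (Qr·Cr + Qe·Cₑ)/(Qr + Qe) = 73:
Cₑ = (0.3638·73 − 0.3230·4.200) / 0.04080 = 617.7 µg/L.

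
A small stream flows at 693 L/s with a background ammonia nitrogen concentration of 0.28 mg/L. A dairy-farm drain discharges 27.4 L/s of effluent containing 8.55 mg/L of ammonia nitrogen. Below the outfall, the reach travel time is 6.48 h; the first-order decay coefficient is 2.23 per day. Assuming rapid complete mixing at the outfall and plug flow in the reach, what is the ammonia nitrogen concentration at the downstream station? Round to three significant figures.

Mass balance: C = (693.0·0.2800 + 27.40·8.550) / 720.4 = 428.3/720.4 = 0.5945 mg/L.
Applying C = C₀e^(−kt): 0.5945 × 0.5477 = 0.3256 mg/L.

0.326 mg/L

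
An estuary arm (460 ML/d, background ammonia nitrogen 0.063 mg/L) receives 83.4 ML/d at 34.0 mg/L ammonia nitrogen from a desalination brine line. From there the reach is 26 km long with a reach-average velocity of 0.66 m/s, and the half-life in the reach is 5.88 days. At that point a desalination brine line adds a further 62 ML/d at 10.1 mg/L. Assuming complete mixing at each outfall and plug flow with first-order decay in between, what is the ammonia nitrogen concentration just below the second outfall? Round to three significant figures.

5.52 mg/L

Flow-weighted average: C = (460.0·0.06300 + 83.40·34.00) / 543.4 = 2865/543.4 = 5.272 mg/L; combined flow 543.4 ML/d.
Travel time t = 26·1000 / 0.66 = 39390 s = 10.94 h.
Half-life 5.88 d → k = ln 2 / 5.88 = 0.1179 d⁻¹.
Applying C = C₀e^(−kt): 5.272 × 0.9477 = 4.996 mg/L.
At the second outfall, C = (543.4·4.996 + 62.00·10.10) / (543.4 + 62.00) = 5.518 mg/L.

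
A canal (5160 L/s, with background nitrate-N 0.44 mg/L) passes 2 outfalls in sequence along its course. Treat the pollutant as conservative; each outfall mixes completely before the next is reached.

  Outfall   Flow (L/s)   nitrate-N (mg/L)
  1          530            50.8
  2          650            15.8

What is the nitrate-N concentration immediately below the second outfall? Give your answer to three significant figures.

Below outfall 1: Q → 5690 L/s, C = (5160·0.4400 + 530.0·50.80)/5690 = 5.131 mg/L.
Below outfall 2: Q → 6340 L/s, C = (5690·5.131 + 650.0·15.80)/6340 = 6.225 mg/L.

6.22 mg/L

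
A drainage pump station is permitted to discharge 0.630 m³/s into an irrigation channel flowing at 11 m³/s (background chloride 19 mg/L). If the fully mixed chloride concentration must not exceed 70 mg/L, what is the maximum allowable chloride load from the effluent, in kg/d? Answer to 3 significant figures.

Mass balance at the limit: 11.00·19.00 + 0.6300·Cₑ = 11.63·70 → Cₑ = 960.5 mg/L.
Load = 0.6300 m³/s × 960.5 g/m³ × 86 400 s/d = 52280 kg/d.

52300 kg/d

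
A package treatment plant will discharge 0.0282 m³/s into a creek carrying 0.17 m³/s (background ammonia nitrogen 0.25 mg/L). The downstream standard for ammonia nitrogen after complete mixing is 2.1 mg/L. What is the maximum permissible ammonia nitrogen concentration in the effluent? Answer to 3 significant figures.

13.3 mg/L

At the limit, (Qr·Cr + Qe·Cₑ)/(Qr + Qe) = 2.1:
Cₑ = (0.1982·2.1 − 0.1700·0.2500) / 0.02820 = 13.25 mg/L.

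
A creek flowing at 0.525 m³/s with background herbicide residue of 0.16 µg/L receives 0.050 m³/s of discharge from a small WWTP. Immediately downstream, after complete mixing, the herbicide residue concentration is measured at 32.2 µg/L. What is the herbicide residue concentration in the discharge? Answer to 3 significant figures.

Mass balance: 0.5250·0.1600 + 0.05000·Cₑ = 0.5750·32.20
→ Cₑ = (0.5750·32.20 − 0.5250·0.1600) / 0.05000 = 368.6 µg/L.

369 µg/L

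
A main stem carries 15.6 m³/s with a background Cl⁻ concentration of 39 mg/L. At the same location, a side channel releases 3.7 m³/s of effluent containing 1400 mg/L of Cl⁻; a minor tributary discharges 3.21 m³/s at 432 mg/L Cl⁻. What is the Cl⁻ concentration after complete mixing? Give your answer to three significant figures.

Flow-weighted average: C = (15.60·39.00 + 3.700·1400 + 3.210·432.0) / 22.51 = 7175/22.51 = 318.8 mg/L.

319 mg/L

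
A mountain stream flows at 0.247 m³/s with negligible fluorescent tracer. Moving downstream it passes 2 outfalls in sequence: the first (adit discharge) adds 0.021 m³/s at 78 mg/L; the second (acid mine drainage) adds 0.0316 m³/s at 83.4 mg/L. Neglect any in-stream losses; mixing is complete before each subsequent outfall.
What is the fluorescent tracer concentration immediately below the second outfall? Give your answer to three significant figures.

14.3 mg/L

After outfall 1: Q = 0.2470 + 0.02100 = 0.2680 m³/s; C = (0.2470·0 + 0.02100·78.00)/0.2680 = 6.112 mg/L.
After outfall 2: Q = 0.2680 + 0.03160 = 0.2996 m³/s; C = (0.2680·6.112 + 0.03160·83.40)/0.2996 = 14.26 mg/L.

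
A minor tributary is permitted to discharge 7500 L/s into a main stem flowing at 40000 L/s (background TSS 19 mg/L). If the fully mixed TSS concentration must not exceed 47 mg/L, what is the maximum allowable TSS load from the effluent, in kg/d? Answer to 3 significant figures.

127000 kg/d

Mass balance at the limit: 40000·19.00 + 7500·Cₑ = 47500·47 → Cₑ = 196.3 mg/L.
7500 L/s = 7.500 m³/s. Load = 7.500 m³/s × 196.3 g/m³ × 86 400 s/d = 127200 kg/d.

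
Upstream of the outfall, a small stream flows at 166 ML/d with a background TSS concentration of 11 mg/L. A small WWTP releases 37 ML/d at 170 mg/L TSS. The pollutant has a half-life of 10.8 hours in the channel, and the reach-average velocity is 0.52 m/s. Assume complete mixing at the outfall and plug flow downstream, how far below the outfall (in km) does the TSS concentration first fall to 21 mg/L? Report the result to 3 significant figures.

18.8 km

Flow-weighted average: C = (166.0·11.00 + 37.00·170.0) / 203.0 = 8116/203.0 = 39.98 mg/L.
Half-life 10.8 h → k = ln 2 / 10.8 = 0.06418 h⁻¹ = 1.540 d⁻¹.
Set 39.98·exp(−k·t) = 21 → t = ln(39.98/21)/k = 36120 s = 10.03 h.
Distance = v·t = 0.52·36120 = 18780 m = 18.78 km.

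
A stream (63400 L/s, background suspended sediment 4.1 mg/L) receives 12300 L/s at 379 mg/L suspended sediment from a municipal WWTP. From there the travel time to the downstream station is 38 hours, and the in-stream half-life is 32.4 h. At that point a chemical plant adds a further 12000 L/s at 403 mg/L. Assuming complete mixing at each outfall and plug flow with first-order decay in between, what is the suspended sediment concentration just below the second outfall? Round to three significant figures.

80.0 mg/L

After mixing, C = (63400·4.100 + 12300·379.0) / 75700 = 4922000/75700 = 65.02 mg/L; combined flow 75700 L/s.
Half-life 32.4 h → k = ln 2 / 32.4 = 0.02139 h⁻¹ = 0.5134 d⁻¹.
Decay over the reach: 65.02·exp(−kt) = 65.02·0.4435 = 28.84 mg/L.
Second outfall: C = (75700·28.84 + 12000·403.0)/87700 = 80.03 mg/L.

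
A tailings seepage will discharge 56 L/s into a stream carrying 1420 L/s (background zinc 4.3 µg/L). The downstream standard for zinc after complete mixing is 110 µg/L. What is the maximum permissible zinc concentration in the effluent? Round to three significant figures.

At the limit, (Qr·Cr + Qe·Cₑ)/(Qr + Qe) = 110:
Cₑ = (1476·110 − 1420·4.300) / 56.00 = 2790 µg/L.

2790 µg/L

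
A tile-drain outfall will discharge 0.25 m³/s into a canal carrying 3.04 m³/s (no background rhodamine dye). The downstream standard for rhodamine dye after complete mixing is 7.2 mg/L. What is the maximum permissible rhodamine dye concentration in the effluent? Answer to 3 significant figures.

At the limit, (Qr·Cr + Qe·Cₑ)/(Qr + Qe) = 7.2:
Cₑ = (3.290·7.2 − 3.040·0) / 0.2500 = 94.75 mg/L.

94.8 mg/L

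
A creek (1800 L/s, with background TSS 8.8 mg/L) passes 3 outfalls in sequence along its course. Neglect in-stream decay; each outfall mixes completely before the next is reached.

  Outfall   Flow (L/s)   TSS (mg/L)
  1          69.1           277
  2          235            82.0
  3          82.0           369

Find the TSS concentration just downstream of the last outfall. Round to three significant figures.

38.7 mg/L

Below outfall 1: Q → 1869 L/s, C = (1800·8.800 + 69.10·277.0)/1869 = 18.72 mg/L.
Below outfall 2: Q → 2104 L/s, C = (1869·18.72 + 235.0·82.00)/2104 = 25.78 mg/L.
Below outfall 3: Q → 2186 L/s, C = (2104·25.78 + 82.00·369.0)/2186 = 38.66 mg/L.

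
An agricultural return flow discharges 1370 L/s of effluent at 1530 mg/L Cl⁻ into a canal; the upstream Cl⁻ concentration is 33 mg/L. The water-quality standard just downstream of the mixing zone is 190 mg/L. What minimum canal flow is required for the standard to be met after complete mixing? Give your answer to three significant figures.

Set C_mix = 190: (Q·33.00 + 1370·1530) / (Q + 1370) = 190
→ Q = 1370·(1530 − 190)/(190 − 33.00) = 11690 L/s.

11700 L/s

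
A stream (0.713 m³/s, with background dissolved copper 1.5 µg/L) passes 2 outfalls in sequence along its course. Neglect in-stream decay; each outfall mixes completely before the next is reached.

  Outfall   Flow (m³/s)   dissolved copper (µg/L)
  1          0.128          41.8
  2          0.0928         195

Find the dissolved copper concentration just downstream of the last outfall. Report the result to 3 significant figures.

26.3 µg/L

Below outfall 1: Q → 0.8410 m³/s, C = (0.7130·1.500 + 0.1280·41.80)/0.8410 = 7.634 µg/L.
Below outfall 2: Q → 0.9338 m³/s, C = (0.8410·7.634 + 0.09280·195.0)/0.9338 = 26.25 µg/L.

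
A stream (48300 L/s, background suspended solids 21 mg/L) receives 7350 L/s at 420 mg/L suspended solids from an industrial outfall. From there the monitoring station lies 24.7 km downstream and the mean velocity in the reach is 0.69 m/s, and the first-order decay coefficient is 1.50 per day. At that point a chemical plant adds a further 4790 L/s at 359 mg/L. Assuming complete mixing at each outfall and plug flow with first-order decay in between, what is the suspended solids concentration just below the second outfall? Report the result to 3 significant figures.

64.9 mg/L

Mixed concentration C = ΣQC/ΣQ = (48300·21.00 + 7350·420.0) / 55650 = 4101000/55650 = 73.70 mg/L; combined flow 55650 L/s.
Travel time t = 24.7·1000 / 0.69 = 35800 s = 9.944 h.
First-order decay: C = 73.70·exp(−k·t) = 73.70·0.5372 = 39.59 mg/L.
At the second outfall, C = (55650·39.59 + 4790·359.0) / (55650 + 4790) = 64.90 mg/L.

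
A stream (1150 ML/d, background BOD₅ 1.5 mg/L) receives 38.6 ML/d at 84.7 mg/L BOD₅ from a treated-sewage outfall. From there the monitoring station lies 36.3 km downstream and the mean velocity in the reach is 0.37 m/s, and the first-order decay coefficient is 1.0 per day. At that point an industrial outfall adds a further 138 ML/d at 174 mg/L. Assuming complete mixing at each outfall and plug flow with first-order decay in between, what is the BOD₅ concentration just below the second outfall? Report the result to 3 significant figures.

19.3 mg/L

Mass balance: C = (1150·1.500 + 38.60·84.70) / 1189 = 4994/1189 = 4.202 mg/L; combined flow 1189 ML/d.
Travel time t = 36.3·1000 / 0.37 = 98110 s = 27.25 h.
After decay, C = 4.202 × e^(−kt) = 4.202 × 0.3213 = 1.350 mg/L.
At the second outfall, C = (1189·1.350 + 138.0·174.0) / (1189 + 138.0) = 19.31 mg/L.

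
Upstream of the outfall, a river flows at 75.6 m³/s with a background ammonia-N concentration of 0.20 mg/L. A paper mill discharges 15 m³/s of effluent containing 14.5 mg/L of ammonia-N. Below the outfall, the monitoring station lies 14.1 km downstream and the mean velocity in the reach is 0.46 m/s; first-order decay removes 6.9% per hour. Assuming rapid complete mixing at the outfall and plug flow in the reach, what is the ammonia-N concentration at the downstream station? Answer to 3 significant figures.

1.40 mg/L

Mass balance: C = (75.60·0.2000 + 15.00·14.50) / 90.60 = 232.6/90.60 = 2.568 mg/L.
Travel time t = 14.1·1000 / 0.46 = 30650 s = 8.514 h.
6.9%/h lost → k = −ln(1 − 0.069) = 0.07150 h⁻¹.
After decay, C = 2.568 × e^(−kt) = 2.568 × 0.5440 = 1.397 mg/L.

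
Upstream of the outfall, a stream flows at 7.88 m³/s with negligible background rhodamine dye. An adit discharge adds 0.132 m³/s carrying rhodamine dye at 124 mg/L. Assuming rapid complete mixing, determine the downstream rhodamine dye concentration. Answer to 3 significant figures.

Mass balance: C = (7.880·0 + 0.1320·124.0) / 8.012 = 16.37/8.012 = 2.043 mg/L.

2.04 mg/L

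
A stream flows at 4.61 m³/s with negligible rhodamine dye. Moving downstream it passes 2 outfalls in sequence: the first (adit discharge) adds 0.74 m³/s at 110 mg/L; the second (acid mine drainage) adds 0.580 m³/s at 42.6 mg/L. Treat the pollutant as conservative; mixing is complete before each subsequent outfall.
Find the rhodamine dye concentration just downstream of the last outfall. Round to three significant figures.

Below outfall 1: Q → 5.350 m³/s, C = (4.610·0 + 0.7400·110.0)/5.350 = 15.21 mg/L.
Below outfall 2: Q → 5.930 m³/s, C = (5.350·15.21 + 0.5800·42.60)/5.930 = 17.89 mg/L.

17.9 mg/L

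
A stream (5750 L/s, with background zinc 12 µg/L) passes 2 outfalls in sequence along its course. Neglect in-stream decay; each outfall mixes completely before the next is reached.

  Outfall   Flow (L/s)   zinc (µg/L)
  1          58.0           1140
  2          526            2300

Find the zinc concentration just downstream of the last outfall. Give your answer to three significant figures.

Below outfall 1: Q → 5808 L/s, C = (5750·12.00 + 58.00·1140)/5808 = 23.26 µg/L.
Below outfall 2: Q → 6334 L/s, C = (5808·23.26 + 526.0·2300)/6334 = 212.3 µg/L.

212 µg/L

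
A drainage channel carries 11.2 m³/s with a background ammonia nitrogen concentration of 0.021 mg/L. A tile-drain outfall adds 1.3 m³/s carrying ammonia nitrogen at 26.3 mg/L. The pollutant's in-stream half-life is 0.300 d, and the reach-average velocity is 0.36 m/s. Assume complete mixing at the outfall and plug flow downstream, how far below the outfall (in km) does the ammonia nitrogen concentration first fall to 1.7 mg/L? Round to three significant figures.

6.49 km

After mixing, C = (11.20·0.02100 + 1.300·26.30) / 12.50 = 34.43/12.50 = 2.754 mg/L.
Half-life 0.300 d → k = ln 2 / 0.300 = 2.310 d⁻¹.
Set 2.754·exp(−k·t) = 1.7 → t = ln(2.754/1.7)/k = 18040 s = 5.011 h.
Distance = v·t = 0.36·18040 = 6495 m = 6.495 km.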